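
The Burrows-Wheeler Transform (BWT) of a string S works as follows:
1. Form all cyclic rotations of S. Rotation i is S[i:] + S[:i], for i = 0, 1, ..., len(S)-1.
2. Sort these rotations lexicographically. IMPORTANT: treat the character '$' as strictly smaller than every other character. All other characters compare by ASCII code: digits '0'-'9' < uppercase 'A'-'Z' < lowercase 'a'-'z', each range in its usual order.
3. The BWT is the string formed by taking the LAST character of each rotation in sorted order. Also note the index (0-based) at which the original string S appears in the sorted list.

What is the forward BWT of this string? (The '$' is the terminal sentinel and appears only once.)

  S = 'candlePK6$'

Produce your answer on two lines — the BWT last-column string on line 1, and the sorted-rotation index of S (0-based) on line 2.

Answer: 6KPec$nlda
5

Derivation:
All 10 rotations (rotation i = S[i:]+S[:i]):
  rot[0] = candlePK6$
  rot[1] = andlePK6$c
  rot[2] = ndlePK6$ca
  rot[3] = dlePK6$can
  rot[4] = lePK6$cand
  rot[5] = ePK6$candl
  rot[6] = PK6$candle
  rot[7] = K6$candleP
  rot[8] = 6$candlePK
  rot[9] = $candlePK6
Sorted (with $ < everything):
  sorted[0] = $candlePK6  (last char: '6')
  sorted[1] = 6$candlePK  (last char: 'K')
  sorted[2] = K6$candleP  (last char: 'P')
  sorted[3] = PK6$candle  (last char: 'e')
  sorted[4] = andlePK6$c  (last char: 'c')
  sorted[5] = candlePK6$  (last char: '$')
  sorted[6] = dlePK6$can  (last char: 'n')
  sorted[7] = ePK6$candl  (last char: 'l')
  sorted[8] = lePK6$cand  (last char: 'd')
  sorted[9] = ndlePK6$ca  (last char: 'a')
Last column: 6KPec$nlda
Original string S is at sorted index 5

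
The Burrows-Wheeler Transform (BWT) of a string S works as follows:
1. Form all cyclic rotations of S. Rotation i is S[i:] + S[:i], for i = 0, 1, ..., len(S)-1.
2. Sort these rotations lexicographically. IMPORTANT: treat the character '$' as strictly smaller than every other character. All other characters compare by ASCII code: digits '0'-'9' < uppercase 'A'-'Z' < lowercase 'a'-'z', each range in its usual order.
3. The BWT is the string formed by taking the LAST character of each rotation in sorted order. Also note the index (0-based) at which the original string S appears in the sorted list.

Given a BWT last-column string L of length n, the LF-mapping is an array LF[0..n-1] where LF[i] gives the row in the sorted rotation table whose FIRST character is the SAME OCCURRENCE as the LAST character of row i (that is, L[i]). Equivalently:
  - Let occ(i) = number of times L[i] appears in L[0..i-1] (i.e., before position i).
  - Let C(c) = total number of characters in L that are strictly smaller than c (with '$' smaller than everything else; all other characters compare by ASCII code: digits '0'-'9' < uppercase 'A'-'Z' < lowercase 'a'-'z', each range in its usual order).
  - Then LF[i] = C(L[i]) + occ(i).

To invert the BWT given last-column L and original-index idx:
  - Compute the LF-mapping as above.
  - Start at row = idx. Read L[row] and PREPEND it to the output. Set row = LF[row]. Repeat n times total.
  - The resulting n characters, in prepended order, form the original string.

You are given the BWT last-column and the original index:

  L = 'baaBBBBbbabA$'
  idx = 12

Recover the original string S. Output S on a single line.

Answer: bbaBBBBaAbab$

Derivation:
LF mapping: 9 6 7 2 3 4 5 10 11 8 12 1 0
Walk LF starting at row 12, prepending L[row]:
  step 1: row=12, L[12]='$', prepend. Next row=LF[12]=0
  step 2: row=0, L[0]='b', prepend. Next row=LF[0]=9
  step 3: row=9, L[9]='a', prepend. Next row=LF[9]=8
  step 4: row=8, L[8]='b', prepend. Next row=LF[8]=11
  step 5: row=11, L[11]='A', prepend. Next row=LF[11]=1
  step 6: row=1, L[1]='a', prepend. Next row=LF[1]=6
  step 7: row=6, L[6]='B', prepend. Next row=LF[6]=5
  step 8: row=5, L[5]='B', prepend. Next row=LF[5]=4
  step 9: row=4, L[4]='B', prepend. Next row=LF[4]=3
  step 10: row=3, L[3]='B', prepend. Next row=LF[3]=2
  step 11: row=2, L[2]='a', prepend. Next row=LF[2]=7
  step 12: row=7, L[7]='b', prepend. Next row=LF[7]=10
  step 13: row=10, L[10]='b', prepend. Next row=LF[10]=12
Reversed output: bbaBBBBaAbab$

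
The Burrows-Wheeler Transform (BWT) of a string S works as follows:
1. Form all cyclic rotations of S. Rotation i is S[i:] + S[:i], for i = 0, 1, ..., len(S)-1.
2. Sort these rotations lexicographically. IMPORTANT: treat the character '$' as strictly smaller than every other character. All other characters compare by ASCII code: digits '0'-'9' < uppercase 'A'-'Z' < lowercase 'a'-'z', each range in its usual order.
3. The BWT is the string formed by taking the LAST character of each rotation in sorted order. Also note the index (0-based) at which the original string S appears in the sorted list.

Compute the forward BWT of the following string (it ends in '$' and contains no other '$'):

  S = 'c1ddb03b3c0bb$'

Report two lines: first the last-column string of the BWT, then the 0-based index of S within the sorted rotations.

Answer: bbcc0bbd303$d1
11

Derivation:
All 14 rotations (rotation i = S[i:]+S[:i]):
  rot[0] = c1ddb03b3c0bb$
  rot[1] = 1ddb03b3c0bb$c
  rot[2] = ddb03b3c0bb$c1
  rot[3] = db03b3c0bb$c1d
  rot[4] = b03b3c0bb$c1dd
  rot[5] = 03b3c0bb$c1ddb
  rot[6] = 3b3c0bb$c1ddb0
  rot[7] = b3c0bb$c1ddb03
  rot[8] = 3c0bb$c1ddb03b
  rot[9] = c0bb$c1ddb03b3
  rot[10] = 0bb$c1ddb03b3c
  rot[11] = bb$c1ddb03b3c0
  rot[12] = b$c1ddb03b3c0b
  rot[13] = $c1ddb03b3c0bb
Sorted (with $ < everything):
  sorted[0] = $c1ddb03b3c0bb  (last char: 'b')
  sorted[1] = 03b3c0bb$c1ddb  (last char: 'b')
  sorted[2] = 0bb$c1ddb03b3c  (last char: 'c')
  sorted[3] = 1ddb03b3c0bb$c  (last char: 'c')
  sorted[4] = 3b3c0bb$c1ddb0  (last char: '0')
  sorted[5] = 3c0bb$c1ddb03b  (last char: 'b')
  sorted[6] = b$c1ddb03b3c0b  (last char: 'b')
  sorted[7] = b03b3c0bb$c1dd  (last char: 'd')
  sorted[8] = b3c0bb$c1ddb03  (last char: '3')
  sorted[9] = bb$c1ddb03b3c0  (last char: '0')
  sorted[10] = c0bb$c1ddb03b3  (last char: '3')
  sorted[11] = c1ddb03b3c0bb$  (last char: '$')
  sorted[12] = db03b3c0bb$c1d  (last char: 'd')
  sorted[13] = ddb03b3c0bb$c1  (last char: '1')
Last column: bbcc0bbd303$d1
Original string S is at sorted index 11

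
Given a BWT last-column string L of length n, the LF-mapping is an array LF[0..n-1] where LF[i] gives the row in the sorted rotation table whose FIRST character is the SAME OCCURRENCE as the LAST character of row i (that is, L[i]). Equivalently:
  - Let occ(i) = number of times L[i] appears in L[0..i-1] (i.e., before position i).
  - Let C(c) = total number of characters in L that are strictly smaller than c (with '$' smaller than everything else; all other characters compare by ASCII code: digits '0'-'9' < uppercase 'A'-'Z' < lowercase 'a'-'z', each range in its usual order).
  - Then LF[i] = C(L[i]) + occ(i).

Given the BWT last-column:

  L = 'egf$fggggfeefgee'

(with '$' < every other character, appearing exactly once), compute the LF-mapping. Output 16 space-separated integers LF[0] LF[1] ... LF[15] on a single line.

Char counts: '$':1, 'e':5, 'f':4, 'g':6
C (first-col start): C('$')=0, C('e')=1, C('f')=6, C('g')=10
L[0]='e': occ=0, LF[0]=C('e')+0=1+0=1
L[1]='g': occ=0, LF[1]=C('g')+0=10+0=10
L[2]='f': occ=0, LF[2]=C('f')+0=6+0=6
L[3]='$': occ=0, LF[3]=C('$')+0=0+0=0
L[4]='f': occ=1, LF[4]=C('f')+1=6+1=7
L[5]='g': occ=1, LF[5]=C('g')+1=10+1=11
L[6]='g': occ=2, LF[6]=C('g')+2=10+2=12
L[7]='g': occ=3, LF[7]=C('g')+3=10+3=13
L[8]='g': occ=4, LF[8]=C('g')+4=10+4=14
L[9]='f': occ=2, LF[9]=C('f')+2=6+2=8
L[10]='e': occ=1, LF[10]=C('e')+1=1+1=2
L[11]='e': occ=2, LF[11]=C('e')+2=1+2=3
L[12]='f': occ=3, LF[12]=C('f')+3=6+3=9
L[13]='g': occ=5, LF[13]=C('g')+5=10+5=15
L[14]='e': occ=3, LF[14]=C('e')+3=1+3=4
L[15]='e': occ=4, LF[15]=C('e')+4=1+4=5

Answer: 1 10 6 0 7 11 12 13 14 8 2 3 9 15 4 5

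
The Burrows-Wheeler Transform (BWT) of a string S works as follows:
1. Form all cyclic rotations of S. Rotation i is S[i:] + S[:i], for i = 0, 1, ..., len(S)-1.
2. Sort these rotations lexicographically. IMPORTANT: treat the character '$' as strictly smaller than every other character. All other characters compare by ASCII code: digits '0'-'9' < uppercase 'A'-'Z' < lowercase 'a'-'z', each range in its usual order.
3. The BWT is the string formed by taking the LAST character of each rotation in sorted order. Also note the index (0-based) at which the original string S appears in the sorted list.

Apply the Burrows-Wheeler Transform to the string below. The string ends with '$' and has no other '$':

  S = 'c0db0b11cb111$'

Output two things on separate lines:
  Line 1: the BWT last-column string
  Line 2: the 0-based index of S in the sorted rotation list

Answer: 1bc11bb1dc0$10
11

Derivation:
All 14 rotations (rotation i = S[i:]+S[:i]):
  rot[0] = c0db0b11cb111$
  rot[1] = 0db0b11cb111$c
  rot[2] = db0b11cb111$c0
  rot[3] = b0b11cb111$c0d
  rot[4] = 0b11cb111$c0db
  rot[5] = b11cb111$c0db0
  rot[6] = 11cb111$c0db0b
  rot[7] = 1cb111$c0db0b1
  rot[8] = cb111$c0db0b11
  rot[9] = b111$c0db0b11c
  rot[10] = 111$c0db0b11cb
  rot[11] = 11$c0db0b11cb1
  rot[12] = 1$c0db0b11cb11
  rot[13] = $c0db0b11cb111
Sorted (with $ < everything):
  sorted[0] = $c0db0b11cb111  (last char: '1')
  sorted[1] = 0b11cb111$c0db  (last char: 'b')
  sorted[2] = 0db0b11cb111$c  (last char: 'c')
  sorted[3] = 1$c0db0b11cb11  (last char: '1')
  sorted[4] = 11$c0db0b11cb1  (last char: '1')
  sorted[5] = 111$c0db0b11cb  (last char: 'b')
  sorted[6] = 11cb111$c0db0b  (last char: 'b')
  sorted[7] = 1cb111$c0db0b1  (last char: '1')
  sorted[8] = b0b11cb111$c0d  (last char: 'd')
  sorted[9] = b111$c0db0b11c  (last char: 'c')
  sorted[10] = b11cb111$c0db0  (last char: '0')
  sorted[11] = c0db0b11cb111$  (last char: '$')
  sorted[12] = cb111$c0db0b11  (last char: '1')
  sorted[13] = db0b11cb111$c0  (last char: '0')
Last column: 1bc11bb1dc0$10
Original string S is at sorted index 11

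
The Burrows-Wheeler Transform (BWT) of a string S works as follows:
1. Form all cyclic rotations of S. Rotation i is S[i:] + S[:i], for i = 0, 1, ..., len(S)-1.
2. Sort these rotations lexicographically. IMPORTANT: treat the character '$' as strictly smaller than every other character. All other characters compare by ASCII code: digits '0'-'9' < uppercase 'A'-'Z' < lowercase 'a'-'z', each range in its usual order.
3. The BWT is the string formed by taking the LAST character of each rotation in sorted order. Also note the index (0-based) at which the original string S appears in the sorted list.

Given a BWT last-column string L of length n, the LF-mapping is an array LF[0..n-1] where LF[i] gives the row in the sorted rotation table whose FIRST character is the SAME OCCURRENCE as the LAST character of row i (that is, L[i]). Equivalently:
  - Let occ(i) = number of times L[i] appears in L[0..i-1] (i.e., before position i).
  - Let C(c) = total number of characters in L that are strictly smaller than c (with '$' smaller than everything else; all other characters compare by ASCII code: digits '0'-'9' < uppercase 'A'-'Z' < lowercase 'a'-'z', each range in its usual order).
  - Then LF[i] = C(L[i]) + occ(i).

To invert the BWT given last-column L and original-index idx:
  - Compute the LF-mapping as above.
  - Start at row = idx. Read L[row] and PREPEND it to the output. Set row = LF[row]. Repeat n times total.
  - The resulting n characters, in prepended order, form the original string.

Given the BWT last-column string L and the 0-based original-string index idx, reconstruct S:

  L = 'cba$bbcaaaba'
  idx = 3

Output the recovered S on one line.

LF mapping: 10 6 1 0 7 8 11 2 3 4 9 5
Walk LF starting at row 3, prepending L[row]:
  step 1: row=3, L[3]='$', prepend. Next row=LF[3]=0
  step 2: row=0, L[0]='c', prepend. Next row=LF[0]=10
  step 3: row=10, L[10]='b', prepend. Next row=LF[10]=9
  step 4: row=9, L[9]='a', prepend. Next row=LF[9]=4
  step 5: row=4, L[4]='b', prepend. Next row=LF[4]=7
  step 6: row=7, L[7]='a', prepend. Next row=LF[7]=2
  step 7: row=2, L[2]='a', prepend. Next row=LF[2]=1
  step 8: row=1, L[1]='b', prepend. Next row=LF[1]=6
  step 9: row=6, L[6]='c', prepend. Next row=LF[6]=11
  step 10: row=11, L[11]='a', prepend. Next row=LF[11]=5
  step 11: row=5, L[5]='b', prepend. Next row=LF[5]=8
  step 12: row=8, L[8]='a', prepend. Next row=LF[8]=3
Reversed output: abacbaababc$

Answer: abacbaababc$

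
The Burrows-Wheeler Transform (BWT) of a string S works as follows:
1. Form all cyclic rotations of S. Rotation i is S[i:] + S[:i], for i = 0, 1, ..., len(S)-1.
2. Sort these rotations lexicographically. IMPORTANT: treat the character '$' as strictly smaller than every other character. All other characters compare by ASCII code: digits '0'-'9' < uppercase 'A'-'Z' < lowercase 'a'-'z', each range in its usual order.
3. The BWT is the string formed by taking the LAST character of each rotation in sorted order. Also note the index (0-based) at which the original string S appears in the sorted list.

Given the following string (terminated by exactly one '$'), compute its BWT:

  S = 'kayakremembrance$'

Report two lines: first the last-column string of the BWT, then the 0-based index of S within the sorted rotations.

All 17 rotations (rotation i = S[i:]+S[:i]):
  rot[0] = kayakremembrance$
  rot[1] = ayakremembrance$k
  rot[2] = yakremembrance$ka
  rot[3] = akremembrance$kay
  rot[4] = kremembrance$kaya
  rot[5] = remembrance$kayak
  rot[6] = emembrance$kayakr
  rot[7] = membrance$kayakre
  rot[8] = embrance$kayakrem
  rot[9] = mbrance$kayakreme
  rot[10] = brance$kayakremem
  rot[11] = rance$kayakrememb
  rot[12] = ance$kayakremembr
  rot[13] = nce$kayakremembra
  rot[14] = ce$kayakremembran
  rot[15] = e$kayakremembranc
  rot[16] = $kayakremembrance
Sorted (with $ < everything):
  sorted[0] = $kayakremembrance  (last char: 'e')
  sorted[1] = akremembrance$kay  (last char: 'y')
  sorted[2] = ance$kayakremembr  (last char: 'r')
  sorted[3] = ayakremembrance$k  (last char: 'k')
  sorted[4] = brance$kayakremem  (last char: 'm')
  sorted[5] = ce$kayakremembran  (last char: 'n')
  sorted[6] = e$kayakremembranc  (last char: 'c')
  sorted[7] = embrance$kayakrem  (last char: 'm')
  sorted[8] = emembrance$kayakr  (last char: 'r')
  sorted[9] = kayakremembrance$  (last char: '$')
  sorted[10] = kremembrance$kaya  (last char: 'a')
  sorted[11] = mbrance$kayakreme  (last char: 'e')
  sorted[12] = membrance$kayakre  (last char: 'e')
  sorted[13] = nce$kayakremembra  (last char: 'a')
  sorted[14] = rance$kayakrememb  (last char: 'b')
  sorted[15] = remembrance$kayak  (last char: 'k')
  sorted[16] = yakremembrance$ka  (last char: 'a')
Last column: eyrkmncmr$aeeabka
Original string S is at sorted index 9

Answer: eyrkmncmr$aeeabka
9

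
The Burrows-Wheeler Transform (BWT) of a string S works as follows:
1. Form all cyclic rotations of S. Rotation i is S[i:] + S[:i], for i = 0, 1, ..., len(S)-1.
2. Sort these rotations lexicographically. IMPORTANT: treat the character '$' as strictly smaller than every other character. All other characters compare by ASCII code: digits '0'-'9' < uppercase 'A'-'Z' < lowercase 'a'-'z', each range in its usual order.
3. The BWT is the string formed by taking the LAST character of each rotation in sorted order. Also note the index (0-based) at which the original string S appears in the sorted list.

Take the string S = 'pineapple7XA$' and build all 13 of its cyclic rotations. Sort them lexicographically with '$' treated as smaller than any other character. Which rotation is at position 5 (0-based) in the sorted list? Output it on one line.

Answer: e7XA$pineappl

Derivation:
All 13 rotations (rotation i = S[i:]+S[:i]):
  rot[0] = pineapple7XA$
  rot[1] = ineapple7XA$p
  rot[2] = neapple7XA$pi
  rot[3] = eapple7XA$pin
  rot[4] = apple7XA$pine
  rot[5] = pple7XA$pinea
  rot[6] = ple7XA$pineap
  rot[7] = le7XA$pineapp
  rot[8] = e7XA$pineappl
  rot[9] = 7XA$pineapple
  rot[10] = XA$pineapple7
  rot[11] = A$pineapple7X
  rot[12] = $pineapple7XA
Sorted (with $ < everything):
  sorted[0] = $pineapple7XA
  sorted[1] = 7XA$pineapple
  sorted[2] = A$pineapple7X
  sorted[3] = XA$pineapple7
  sorted[4] = apple7XA$pine
  sorted[5] = e7XA$pineappl
  sorted[6] = eapple7XA$pin
  sorted[7] = ineapple7XA$p
  sorted[8] = le7XA$pineapp
  sorted[9] = neapple7XA$pi
  sorted[10] = pineapple7XA$
  sorted[11] = ple7XA$pineap
  sorted[12] = pple7XA$pinea
sorted[5] = e7XA$pineappl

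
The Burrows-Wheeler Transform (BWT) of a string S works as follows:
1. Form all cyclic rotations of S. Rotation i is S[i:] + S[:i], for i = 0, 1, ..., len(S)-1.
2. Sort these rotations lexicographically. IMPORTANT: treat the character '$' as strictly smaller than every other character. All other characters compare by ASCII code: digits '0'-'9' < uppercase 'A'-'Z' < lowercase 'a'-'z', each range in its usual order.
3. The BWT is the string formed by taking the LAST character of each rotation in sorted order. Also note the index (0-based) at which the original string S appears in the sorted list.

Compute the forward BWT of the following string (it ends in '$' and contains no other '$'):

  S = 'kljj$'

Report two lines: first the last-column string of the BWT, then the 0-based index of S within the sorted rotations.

All 5 rotations (rotation i = S[i:]+S[:i]):
  rot[0] = kljj$
  rot[1] = ljj$k
  rot[2] = jj$kl
  rot[3] = j$klj
  rot[4] = $kljj
Sorted (with $ < everything):
  sorted[0] = $kljj  (last char: 'j')
  sorted[1] = j$klj  (last char: 'j')
  sorted[2] = jj$kl  (last char: 'l')
  sorted[3] = kljj$  (last char: '$')
  sorted[4] = ljj$k  (last char: 'k')
Last column: jjl$k
Original string S is at sorted index 3

Answer: jjl$k
3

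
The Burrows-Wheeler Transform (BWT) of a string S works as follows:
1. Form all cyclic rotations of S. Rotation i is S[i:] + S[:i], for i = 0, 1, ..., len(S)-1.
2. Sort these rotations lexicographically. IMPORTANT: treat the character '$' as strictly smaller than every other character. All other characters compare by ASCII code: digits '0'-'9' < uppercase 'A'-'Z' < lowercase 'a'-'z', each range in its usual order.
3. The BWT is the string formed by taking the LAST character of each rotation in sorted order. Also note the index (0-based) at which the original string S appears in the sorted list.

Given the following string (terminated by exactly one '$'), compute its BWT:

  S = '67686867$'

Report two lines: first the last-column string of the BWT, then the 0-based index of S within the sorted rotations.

All 9 rotations (rotation i = S[i:]+S[:i]):
  rot[0] = 67686867$
  rot[1] = 7686867$6
  rot[2] = 686867$67
  rot[3] = 86867$676
  rot[4] = 6867$6768
  rot[5] = 867$67686
  rot[6] = 67$676868
  rot[7] = 7$6768686
  rot[8] = $67686867
Sorted (with $ < everything):
  sorted[0] = $67686867  (last char: '7')
  sorted[1] = 67$676868  (last char: '8')
  sorted[2] = 67686867$  (last char: '$')
  sorted[3] = 6867$6768  (last char: '8')
  sorted[4] = 686867$67  (last char: '7')
  sorted[5] = 7$6768686  (last char: '6')
  sorted[6] = 7686867$6  (last char: '6')
  sorted[7] = 867$67686  (last char: '6')
  sorted[8] = 86867$676  (last char: '6')
Last column: 78$876666
Original string S is at sorted index 2

Answer: 78$876666
2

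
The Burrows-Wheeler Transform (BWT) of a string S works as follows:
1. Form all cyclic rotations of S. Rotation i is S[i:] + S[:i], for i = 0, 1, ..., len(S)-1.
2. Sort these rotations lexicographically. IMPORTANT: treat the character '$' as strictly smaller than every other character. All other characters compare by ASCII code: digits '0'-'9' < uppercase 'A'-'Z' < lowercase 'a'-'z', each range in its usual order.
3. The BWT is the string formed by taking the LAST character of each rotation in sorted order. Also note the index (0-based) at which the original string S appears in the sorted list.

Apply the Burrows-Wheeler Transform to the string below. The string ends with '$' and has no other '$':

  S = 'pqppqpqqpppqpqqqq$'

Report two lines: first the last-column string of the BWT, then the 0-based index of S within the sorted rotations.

All 18 rotations (rotation i = S[i:]+S[:i]):
  rot[0] = pqppqpqqpppqpqqqq$
  rot[1] = qppqpqqpppqpqqqq$p
  rot[2] = ppqpqqpppqpqqqq$pq
  rot[3] = pqpqqpppqpqqqq$pqp
  rot[4] = qpqqpppqpqqqq$pqpp
  rot[5] = pqqpppqpqqqq$pqppq
  rot[6] = qqpppqpqqqq$pqppqp
  rot[7] = qpppqpqqqq$pqppqpq
  rot[8] = pppqpqqqq$pqppqpqq
  rot[9] = ppqpqqqq$pqppqpqqp
  rot[10] = pqpqqqq$pqppqpqqpp
  rot[11] = qpqqqq$pqppqpqqppp
  rot[12] = pqqqq$pqppqpqqpppq
  rot[13] = qqqq$pqppqpqqpppqp
  rot[14] = qqq$pqppqpqqpppqpq
  rot[15] = qq$pqppqpqqpppqpqq
  rot[16] = q$pqppqpqqpppqpqqq
  rot[17] = $pqppqpqqpppqpqqqq
Sorted (with $ < everything):
  sorted[0] = $pqppqpqqpppqpqqqq  (last char: 'q')
  sorted[1] = pppqpqqqq$pqppqpqq  (last char: 'q')
  sorted[2] = ppqpqqpppqpqqqq$pq  (last char: 'q')
  sorted[3] = ppqpqqqq$pqppqpqqp  (last char: 'p')
  sorted[4] = pqppqpqqpppqpqqqq$  (last char: '$')
  sorted[5] = pqpqqpppqpqqqq$pqp  (last char: 'p')
  sorted[6] = pqpqqqq$pqppqpqqpp  (last char: 'p')
  sorted[7] = pqqpppqpqqqq$pqppq  (last char: 'q')
  sorted[8] = pqqqq$pqppqpqqpppq  (last char: 'q')
  sorted[9] = q$pqppqpqqpppqpqqq  (last char: 'q')
  sorted[10] = qpppqpqqqq$pqppqpq  (last char: 'q')
  sorted[11] = qppqpqqpppqpqqqq$p  (last char: 'p')
  sorted[12] = qpqqpppqpqqqq$pqpp  (last char: 'p')
  sorted[13] = qpqqqq$pqppqpqqppp  (last char: 'p')
  sorted[14] = qq$pqppqpqqpppqpqq  (last char: 'q')
  sorted[15] = qqpppqpqqqq$pqppqp  (last char: 'p')
  sorted[16] = qqq$pqppqpqqpppqpq  (last char: 'q')
  sorted[17] = qqqq$pqppqpqqpppqp  (last char: 'p')
Last column: qqqp$ppqqqqpppqpqp
Original string S is at sorted index 4

Answer: qqqp$ppqqqqpppqpqp
4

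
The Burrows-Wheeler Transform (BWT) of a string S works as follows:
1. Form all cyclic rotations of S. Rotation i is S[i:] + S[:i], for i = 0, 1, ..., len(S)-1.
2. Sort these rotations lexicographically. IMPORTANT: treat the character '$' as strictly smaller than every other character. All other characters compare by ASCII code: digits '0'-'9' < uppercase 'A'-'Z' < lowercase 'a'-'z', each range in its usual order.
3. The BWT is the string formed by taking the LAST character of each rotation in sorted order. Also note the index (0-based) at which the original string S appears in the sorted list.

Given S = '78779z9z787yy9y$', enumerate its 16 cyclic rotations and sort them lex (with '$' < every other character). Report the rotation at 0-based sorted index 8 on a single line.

All 16 rotations (rotation i = S[i:]+S[:i]):
  rot[0] = 78779z9z787yy9y$
  rot[1] = 8779z9z787yy9y$7
  rot[2] = 779z9z787yy9y$78
  rot[3] = 79z9z787yy9y$787
  rot[4] = 9z9z787yy9y$7877
  rot[5] = z9z787yy9y$78779
  rot[6] = 9z787yy9y$78779z
  rot[7] = z787yy9y$78779z9
  rot[8] = 787yy9y$78779z9z
  rot[9] = 87yy9y$78779z9z7
  rot[10] = 7yy9y$78779z9z78
  rot[11] = yy9y$78779z9z787
  rot[12] = y9y$78779z9z787y
  rot[13] = 9y$78779z9z787yy
  rot[14] = y$78779z9z787yy9
  rot[15] = $78779z9z787yy9y
Sorted (with $ < everything):
  sorted[0] = $78779z9z787yy9y
  sorted[1] = 779z9z787yy9y$78
  sorted[2] = 78779z9z787yy9y$
  sorted[3] = 787yy9y$78779z9z
  sorted[4] = 79z9z787yy9y$787
  sorted[5] = 7yy9y$78779z9z78
  sorted[6] = 8779z9z787yy9y$7
  sorted[7] = 87yy9y$78779z9z7
  sorted[8] = 9y$78779z9z787yy
  sorted[9] = 9z787yy9y$78779z
  sorted[10] = 9z9z787yy9y$7877
  sorted[11] = y$78779z9z787yy9
  sorted[12] = y9y$78779z9z787y
  sorted[13] = yy9y$78779z9z787
  sorted[14] = z787yy9y$78779z9
  sorted[15] = z9z787yy9y$78779
sorted[8] = 9y$78779z9z787yy

Answer: 9y$78779z9z787yy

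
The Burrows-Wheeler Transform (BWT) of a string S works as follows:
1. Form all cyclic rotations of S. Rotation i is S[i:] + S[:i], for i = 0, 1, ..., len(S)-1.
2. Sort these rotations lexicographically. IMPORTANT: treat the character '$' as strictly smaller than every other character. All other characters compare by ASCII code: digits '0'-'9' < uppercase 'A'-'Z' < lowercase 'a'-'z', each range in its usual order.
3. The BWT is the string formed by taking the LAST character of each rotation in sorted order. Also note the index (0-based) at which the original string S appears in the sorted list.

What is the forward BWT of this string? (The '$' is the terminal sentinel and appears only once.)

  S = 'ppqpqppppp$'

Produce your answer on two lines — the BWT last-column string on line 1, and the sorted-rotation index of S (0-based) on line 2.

All 11 rotations (rotation i = S[i:]+S[:i]):
  rot[0] = ppqpqppppp$
  rot[1] = pqpqppppp$p
  rot[2] = qpqppppp$pp
  rot[3] = pqppppp$ppq
  rot[4] = qppppp$ppqp
  rot[5] = ppppp$ppqpq
  rot[6] = pppp$ppqpqp
  rot[7] = ppp$ppqpqpp
  rot[8] = pp$ppqpqppp
  rot[9] = p$ppqpqpppp
  rot[10] = $ppqpqppppp
Sorted (with $ < everything):
  sorted[0] = $ppqpqppppp  (last char: 'p')
  sorted[1] = p$ppqpqpppp  (last char: 'p')
  sorted[2] = pp$ppqpqppp  (last char: 'p')
  sorted[3] = ppp$ppqpqpp  (last char: 'p')
  sorted[4] = pppp$ppqpqp  (last char: 'p')
  sorted[5] = ppppp$ppqpq  (last char: 'q')
  sorted[6] = ppqpqppppp$  (last char: '$')
  sorted[7] = pqppppp$ppq  (last char: 'q')
  sorted[8] = pqpqppppp$p  (last char: 'p')
  sorted[9] = qppppp$ppqp  (last char: 'p')
  sorted[10] = qpqppppp$pp  (last char: 'p')
Last column: pppppq$qppp
Original string S is at sorted index 6

Answer: pppppq$qppp
6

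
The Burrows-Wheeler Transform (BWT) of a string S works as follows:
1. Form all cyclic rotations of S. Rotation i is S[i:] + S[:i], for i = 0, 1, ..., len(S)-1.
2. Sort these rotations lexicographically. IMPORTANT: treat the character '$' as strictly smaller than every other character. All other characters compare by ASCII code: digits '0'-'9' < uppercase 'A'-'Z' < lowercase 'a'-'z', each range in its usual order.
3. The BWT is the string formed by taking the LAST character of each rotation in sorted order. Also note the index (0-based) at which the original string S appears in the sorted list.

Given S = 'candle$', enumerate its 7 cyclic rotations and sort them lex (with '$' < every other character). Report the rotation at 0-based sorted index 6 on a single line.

Answer: ndle$ca

Derivation:
All 7 rotations (rotation i = S[i:]+S[:i]):
  rot[0] = candle$
  rot[1] = andle$c
  rot[2] = ndle$ca
  rot[3] = dle$can
  rot[4] = le$cand
  rot[5] = e$candl
  rot[6] = $candle
Sorted (with $ < everything):
  sorted[0] = $candle
  sorted[1] = andle$c
  sorted[2] = candle$
  sorted[3] = dle$can
  sorted[4] = e$candl
  sorted[5] = le$cand
  sorted[6] = ndle$ca
sorted[6] = ndle$ca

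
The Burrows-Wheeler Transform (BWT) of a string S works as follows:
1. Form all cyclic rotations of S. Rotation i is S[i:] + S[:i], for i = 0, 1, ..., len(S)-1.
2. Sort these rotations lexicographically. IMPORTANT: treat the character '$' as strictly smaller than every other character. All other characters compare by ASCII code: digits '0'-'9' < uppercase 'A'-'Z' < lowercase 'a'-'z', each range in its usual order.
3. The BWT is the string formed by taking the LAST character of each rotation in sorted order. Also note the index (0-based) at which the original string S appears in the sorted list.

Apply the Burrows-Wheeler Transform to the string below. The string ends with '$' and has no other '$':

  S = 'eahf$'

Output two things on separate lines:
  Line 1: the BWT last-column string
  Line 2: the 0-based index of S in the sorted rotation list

All 5 rotations (rotation i = S[i:]+S[:i]):
  rot[0] = eahf$
  rot[1] = ahf$e
  rot[2] = hf$ea
  rot[3] = f$eah
  rot[4] = $eahf
Sorted (with $ < everything):
  sorted[0] = $eahf  (last char: 'f')
  sorted[1] = ahf$e  (last char: 'e')
  sorted[2] = eahf$  (last char: '$')
  sorted[3] = f$eah  (last char: 'h')
  sorted[4] = hf$ea  (last char: 'a')
Last column: fe$ha
Original string S is at sorted index 2

Answer: fe$ha
2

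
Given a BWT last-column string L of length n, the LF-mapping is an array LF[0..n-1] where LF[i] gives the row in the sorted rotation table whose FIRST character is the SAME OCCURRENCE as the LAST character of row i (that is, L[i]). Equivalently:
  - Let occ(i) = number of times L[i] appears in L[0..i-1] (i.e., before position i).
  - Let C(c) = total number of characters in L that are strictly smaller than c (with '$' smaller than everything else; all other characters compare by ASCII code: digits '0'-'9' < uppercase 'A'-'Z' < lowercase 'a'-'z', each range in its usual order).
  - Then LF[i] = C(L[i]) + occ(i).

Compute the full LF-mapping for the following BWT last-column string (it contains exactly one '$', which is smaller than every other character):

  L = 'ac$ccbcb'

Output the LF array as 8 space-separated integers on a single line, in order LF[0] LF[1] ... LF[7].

Char counts: '$':1, 'a':1, 'b':2, 'c':4
C (first-col start): C('$')=0, C('a')=1, C('b')=2, C('c')=4
L[0]='a': occ=0, LF[0]=C('a')+0=1+0=1
L[1]='c': occ=0, LF[1]=C('c')+0=4+0=4
L[2]='$': occ=0, LF[2]=C('$')+0=0+0=0
L[3]='c': occ=1, LF[3]=C('c')+1=4+1=5
L[4]='c': occ=2, LF[4]=C('c')+2=4+2=6
L[5]='b': occ=0, LF[5]=C('b')+0=2+0=2
L[6]='c': occ=3, LF[6]=C('c')+3=4+3=7
L[7]='b': occ=1, LF[7]=C('b')+1=2+1=3

Answer: 1 4 0 5 6 2 7 3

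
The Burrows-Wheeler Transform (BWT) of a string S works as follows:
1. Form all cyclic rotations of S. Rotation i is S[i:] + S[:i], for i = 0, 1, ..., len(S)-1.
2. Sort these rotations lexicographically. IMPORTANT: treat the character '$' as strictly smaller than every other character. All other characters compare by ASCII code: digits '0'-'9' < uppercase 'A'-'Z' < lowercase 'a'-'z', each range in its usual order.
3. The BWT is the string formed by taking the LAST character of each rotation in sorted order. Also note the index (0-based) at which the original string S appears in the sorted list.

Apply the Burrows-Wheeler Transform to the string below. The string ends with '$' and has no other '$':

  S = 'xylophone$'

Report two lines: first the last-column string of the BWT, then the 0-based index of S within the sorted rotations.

All 10 rotations (rotation i = S[i:]+S[:i]):
  rot[0] = xylophone$
  rot[1] = ylophone$x
  rot[2] = lophone$xy
  rot[3] = ophone$xyl
  rot[4] = phone$xylo
  rot[5] = hone$xylop
  rot[6] = one$xyloph
  rot[7] = ne$xylopho
  rot[8] = e$xylophon
  rot[9] = $xylophone
Sorted (with $ < everything):
  sorted[0] = $xylophone  (last char: 'e')
  sorted[1] = e$xylophon  (last char: 'n')
  sorted[2] = hone$xylop  (last char: 'p')
  sorted[3] = lophone$xy  (last char: 'y')
  sorted[4] = ne$xylopho  (last char: 'o')
  sorted[5] = one$xyloph  (last char: 'h')
  sorted[6] = ophone$xyl  (last char: 'l')
  sorted[7] = phone$xylo  (last char: 'o')
  sorted[8] = xylophone$  (last char: '$')
  sorted[9] = ylophone$x  (last char: 'x')
Last column: enpyohlo$x
Original string S is at sorted index 8

Answer: enpyohlo$x
8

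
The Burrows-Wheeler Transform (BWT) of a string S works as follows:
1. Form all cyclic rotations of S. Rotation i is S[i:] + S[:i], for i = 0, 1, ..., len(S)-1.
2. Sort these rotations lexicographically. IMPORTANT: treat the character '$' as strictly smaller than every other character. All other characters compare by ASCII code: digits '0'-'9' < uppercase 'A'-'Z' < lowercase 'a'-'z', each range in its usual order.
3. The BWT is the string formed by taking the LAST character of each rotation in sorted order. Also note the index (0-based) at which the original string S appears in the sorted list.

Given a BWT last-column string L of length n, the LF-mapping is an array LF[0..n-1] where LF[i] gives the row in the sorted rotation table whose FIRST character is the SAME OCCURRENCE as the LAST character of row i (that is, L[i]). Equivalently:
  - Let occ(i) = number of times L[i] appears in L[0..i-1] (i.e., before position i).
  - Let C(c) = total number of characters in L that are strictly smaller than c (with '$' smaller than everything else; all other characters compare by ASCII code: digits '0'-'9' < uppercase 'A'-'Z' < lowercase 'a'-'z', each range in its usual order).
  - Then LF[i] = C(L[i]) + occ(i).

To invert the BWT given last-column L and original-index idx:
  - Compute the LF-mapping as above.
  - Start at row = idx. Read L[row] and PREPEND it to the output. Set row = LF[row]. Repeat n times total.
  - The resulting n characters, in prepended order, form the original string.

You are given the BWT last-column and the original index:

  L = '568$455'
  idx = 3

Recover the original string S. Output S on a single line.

Answer: 564585$

Derivation:
LF mapping: 2 5 6 0 1 3 4
Walk LF starting at row 3, prepending L[row]:
  step 1: row=3, L[3]='$', prepend. Next row=LF[3]=0
  step 2: row=0, L[0]='5', prepend. Next row=LF[0]=2
  step 3: row=2, L[2]='8', prepend. Next row=LF[2]=6
  step 4: row=6, L[6]='5', prepend. Next row=LF[6]=4
  step 5: row=4, L[4]='4', prepend. Next row=LF[4]=1
  step 6: row=1, L[1]='6', prepend. Next row=LF[1]=5
  step 7: row=5, L[5]='5', prepend. Next row=LF[5]=3
Reversed output: 564585$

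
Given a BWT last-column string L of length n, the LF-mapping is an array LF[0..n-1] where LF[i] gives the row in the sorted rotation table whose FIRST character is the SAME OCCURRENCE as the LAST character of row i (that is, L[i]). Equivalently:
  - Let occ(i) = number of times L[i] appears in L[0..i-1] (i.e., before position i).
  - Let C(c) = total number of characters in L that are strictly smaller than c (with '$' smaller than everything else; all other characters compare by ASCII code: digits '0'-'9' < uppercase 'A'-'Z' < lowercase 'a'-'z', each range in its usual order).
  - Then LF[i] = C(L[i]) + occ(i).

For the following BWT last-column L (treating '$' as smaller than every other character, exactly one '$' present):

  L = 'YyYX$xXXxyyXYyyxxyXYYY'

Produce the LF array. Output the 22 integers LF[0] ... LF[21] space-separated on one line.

Answer: 6 16 7 1 0 12 2 3 13 17 18 4 8 19 20 14 15 21 5 9 10 11

Derivation:
Char counts: '$':1, 'X':5, 'Y':6, 'x':4, 'y':6
C (first-col start): C('$')=0, C('X')=1, C('Y')=6, C('x')=12, C('y')=16
L[0]='Y': occ=0, LF[0]=C('Y')+0=6+0=6
L[1]='y': occ=0, LF[1]=C('y')+0=16+0=16
L[2]='Y': occ=1, LF[2]=C('Y')+1=6+1=7
L[3]='X': occ=0, LF[3]=C('X')+0=1+0=1
L[4]='$': occ=0, LF[4]=C('$')+0=0+0=0
L[5]='x': occ=0, LF[5]=C('x')+0=12+0=12
L[6]='X': occ=1, LF[6]=C('X')+1=1+1=2
L[7]='X': occ=2, LF[7]=C('X')+2=1+2=3
L[8]='x': occ=1, LF[8]=C('x')+1=12+1=13
L[9]='y': occ=1, LF[9]=C('y')+1=16+1=17
L[10]='y': occ=2, LF[10]=C('y')+2=16+2=18
L[11]='X': occ=3, LF[11]=C('X')+3=1+3=4
L[12]='Y': occ=2, LF[12]=C('Y')+2=6+2=8
L[13]='y': occ=3, LF[13]=C('y')+3=16+3=19
L[14]='y': occ=4, LF[14]=C('y')+4=16+4=20
L[15]='x': occ=2, LF[15]=C('x')+2=12+2=14
L[16]='x': occ=3, LF[16]=C('x')+3=12+3=15
L[17]='y': occ=5, LF[17]=C('y')+5=16+5=21
L[18]='X': occ=4, LF[18]=C('X')+4=1+4=5
L[19]='Y': occ=3, LF[19]=C('Y')+3=6+3=9
L[20]='Y': occ=4, LF[20]=C('Y')+4=6+4=10
L[21]='Y': occ=5, LF[21]=C('Y')+5=6+5=11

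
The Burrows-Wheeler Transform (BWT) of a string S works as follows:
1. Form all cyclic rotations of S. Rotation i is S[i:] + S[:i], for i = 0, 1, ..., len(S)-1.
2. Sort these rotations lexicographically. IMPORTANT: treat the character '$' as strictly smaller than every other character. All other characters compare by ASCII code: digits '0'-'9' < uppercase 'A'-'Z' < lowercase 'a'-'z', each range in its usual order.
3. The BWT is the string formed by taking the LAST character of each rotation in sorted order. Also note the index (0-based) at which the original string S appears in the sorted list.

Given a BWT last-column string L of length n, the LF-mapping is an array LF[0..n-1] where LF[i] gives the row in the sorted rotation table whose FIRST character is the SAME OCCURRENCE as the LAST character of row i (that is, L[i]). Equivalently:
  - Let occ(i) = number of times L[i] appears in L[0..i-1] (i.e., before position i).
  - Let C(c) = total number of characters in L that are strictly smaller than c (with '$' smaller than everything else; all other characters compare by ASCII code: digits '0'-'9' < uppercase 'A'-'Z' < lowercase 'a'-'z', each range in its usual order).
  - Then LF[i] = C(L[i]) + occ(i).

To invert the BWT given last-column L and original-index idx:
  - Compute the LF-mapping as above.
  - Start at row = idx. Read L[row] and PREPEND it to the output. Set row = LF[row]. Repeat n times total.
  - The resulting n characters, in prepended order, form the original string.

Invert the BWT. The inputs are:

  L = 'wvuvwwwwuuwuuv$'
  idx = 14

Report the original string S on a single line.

Answer: wwuwuwvuuvwvuw$

Derivation:
LF mapping: 9 6 1 7 10 11 12 13 2 3 14 4 5 8 0
Walk LF starting at row 14, prepending L[row]:
  step 1: row=14, L[14]='$', prepend. Next row=LF[14]=0
  step 2: row=0, L[0]='w', prepend. Next row=LF[0]=9
  step 3: row=9, L[9]='u', prepend. Next row=LF[9]=3
  step 4: row=3, L[3]='v', prepend. Next row=LF[3]=7
  step 5: row=7, L[7]='w', prepend. Next row=LF[7]=13
  step 6: row=13, L[13]='v', prepend. Next row=LF[13]=8
  step 7: row=8, L[8]='u', prepend. Next row=LF[8]=2
  step 8: row=2, L[2]='u', prepend. Next row=LF[2]=1
  step 9: row=1, L[1]='v', prepend. Next row=LF[1]=6
  step 10: row=6, L[6]='w', prepend. Next row=LF[6]=12
  step 11: row=12, L[12]='u', prepend. Next row=LF[12]=5
  step 12: row=5, L[5]='w', prepend. Next row=LF[5]=11
  step 13: row=11, L[11]='u', prepend. Next row=LF[11]=4
  step 14: row=4, L[4]='w', prepend. Next row=LF[4]=10
  step 15: row=10, L[10]='w', prepend. Next row=LF[10]=14
Reversed output: wwuwuwvuuvwvuw$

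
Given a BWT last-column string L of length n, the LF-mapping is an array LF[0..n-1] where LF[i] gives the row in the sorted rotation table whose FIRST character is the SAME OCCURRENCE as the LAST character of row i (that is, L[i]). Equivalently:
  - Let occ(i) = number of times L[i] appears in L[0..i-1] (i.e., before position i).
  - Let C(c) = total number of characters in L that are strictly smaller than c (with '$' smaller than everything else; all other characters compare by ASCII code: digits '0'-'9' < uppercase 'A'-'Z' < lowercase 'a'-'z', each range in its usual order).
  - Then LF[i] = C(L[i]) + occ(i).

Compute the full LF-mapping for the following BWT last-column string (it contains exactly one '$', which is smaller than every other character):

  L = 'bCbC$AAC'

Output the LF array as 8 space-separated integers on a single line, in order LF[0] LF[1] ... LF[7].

Answer: 6 3 7 4 0 1 2 5

Derivation:
Char counts: '$':1, 'A':2, 'C':3, 'b':2
C (first-col start): C('$')=0, C('A')=1, C('C')=3, C('b')=6
L[0]='b': occ=0, LF[0]=C('b')+0=6+0=6
L[1]='C': occ=0, LF[1]=C('C')+0=3+0=3
L[2]='b': occ=1, LF[2]=C('b')+1=6+1=7
L[3]='C': occ=1, LF[3]=C('C')+1=3+1=4
L[4]='$': occ=0, LF[4]=C('$')+0=0+0=0
L[5]='A': occ=0, LF[5]=C('A')+0=1+0=1
L[6]='A': occ=1, LF[6]=C('A')+1=1+1=2
L[7]='C': occ=2, LF[7]=C('C')+2=3+2=5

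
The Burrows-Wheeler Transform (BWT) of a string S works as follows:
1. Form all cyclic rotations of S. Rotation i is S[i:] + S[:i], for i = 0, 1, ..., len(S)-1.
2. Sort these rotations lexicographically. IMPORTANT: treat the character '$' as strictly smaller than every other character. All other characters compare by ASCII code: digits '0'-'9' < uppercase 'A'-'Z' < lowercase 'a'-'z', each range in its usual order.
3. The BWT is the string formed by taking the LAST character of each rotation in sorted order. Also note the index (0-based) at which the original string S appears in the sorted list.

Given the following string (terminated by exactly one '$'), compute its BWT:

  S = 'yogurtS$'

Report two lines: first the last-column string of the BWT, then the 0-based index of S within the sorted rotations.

All 8 rotations (rotation i = S[i:]+S[:i]):
  rot[0] = yogurtS$
  rot[1] = ogurtS$y
  rot[2] = gurtS$yo
  rot[3] = urtS$yog
  rot[4] = rtS$yogu
  rot[5] = tS$yogur
  rot[6] = S$yogurt
  rot[7] = $yogurtS
Sorted (with $ < everything):
  sorted[0] = $yogurtS  (last char: 'S')
  sorted[1] = S$yogurt  (last char: 't')
  sorted[2] = gurtS$yo  (last char: 'o')
  sorted[3] = ogurtS$y  (last char: 'y')
  sorted[4] = rtS$yogu  (last char: 'u')
  sorted[5] = tS$yogur  (last char: 'r')
  sorted[6] = urtS$yog  (last char: 'g')
  sorted[7] = yogurtS$  (last char: '$')
Last column: Stoyurg$
Original string S is at sorted index 7

Answer: Stoyurg$
7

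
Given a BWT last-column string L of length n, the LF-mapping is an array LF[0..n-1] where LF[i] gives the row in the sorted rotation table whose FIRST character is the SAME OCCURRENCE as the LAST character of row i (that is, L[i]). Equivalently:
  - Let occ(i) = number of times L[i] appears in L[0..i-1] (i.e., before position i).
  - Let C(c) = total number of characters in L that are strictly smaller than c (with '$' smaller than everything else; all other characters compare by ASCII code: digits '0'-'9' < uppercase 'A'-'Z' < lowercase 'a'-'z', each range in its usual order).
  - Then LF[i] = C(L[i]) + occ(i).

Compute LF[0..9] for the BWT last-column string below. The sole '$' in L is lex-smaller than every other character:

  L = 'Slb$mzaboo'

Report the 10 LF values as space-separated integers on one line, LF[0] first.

Char counts: '$':1, 'S':1, 'a':1, 'b':2, 'l':1, 'm':1, 'o':2, 'z':1
C (first-col start): C('$')=0, C('S')=1, C('a')=2, C('b')=3, C('l')=5, C('m')=6, C('o')=7, C('z')=9
L[0]='S': occ=0, LF[0]=C('S')+0=1+0=1
L[1]='l': occ=0, LF[1]=C('l')+0=5+0=5
L[2]='b': occ=0, LF[2]=C('b')+0=3+0=3
L[3]='$': occ=0, LF[3]=C('$')+0=0+0=0
L[4]='m': occ=0, LF[4]=C('m')+0=6+0=6
L[5]='z': occ=0, LF[5]=C('z')+0=9+0=9
L[6]='a': occ=0, LF[6]=C('a')+0=2+0=2
L[7]='b': occ=1, LF[7]=C('b')+1=3+1=4
L[8]='o': occ=0, LF[8]=C('o')+0=7+0=7
L[9]='o': occ=1, LF[9]=C('o')+1=7+1=8

Answer: 1 5 3 0 6 9 2 4 7 8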